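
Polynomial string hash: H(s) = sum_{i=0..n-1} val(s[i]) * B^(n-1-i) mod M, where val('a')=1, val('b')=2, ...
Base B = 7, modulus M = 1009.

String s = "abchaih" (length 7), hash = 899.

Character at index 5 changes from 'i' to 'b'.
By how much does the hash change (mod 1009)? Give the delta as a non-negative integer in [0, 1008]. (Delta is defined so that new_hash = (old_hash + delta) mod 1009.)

Answer: 960

Derivation:
Delta formula: (val(new) - val(old)) * B^(n-1-k) mod M
  val('b') - val('i') = 2 - 9 = -7
  B^(n-1-k) = 7^1 mod 1009 = 7
  Delta = -7 * 7 mod 1009 = 960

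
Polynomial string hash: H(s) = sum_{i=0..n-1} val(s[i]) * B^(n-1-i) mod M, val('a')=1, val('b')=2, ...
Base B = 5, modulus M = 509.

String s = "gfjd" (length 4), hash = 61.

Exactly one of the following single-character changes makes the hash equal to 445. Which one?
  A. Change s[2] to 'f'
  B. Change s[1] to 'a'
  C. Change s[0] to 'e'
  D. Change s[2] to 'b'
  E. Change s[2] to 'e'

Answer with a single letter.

Answer: B

Derivation:
Option A: s[2]='j'->'f', delta=(6-10)*5^1 mod 509 = 489, hash=61+489 mod 509 = 41
Option B: s[1]='f'->'a', delta=(1-6)*5^2 mod 509 = 384, hash=61+384 mod 509 = 445 <-- target
Option C: s[0]='g'->'e', delta=(5-7)*5^3 mod 509 = 259, hash=61+259 mod 509 = 320
Option D: s[2]='j'->'b', delta=(2-10)*5^1 mod 509 = 469, hash=61+469 mod 509 = 21
Option E: s[2]='j'->'e', delta=(5-10)*5^1 mod 509 = 484, hash=61+484 mod 509 = 36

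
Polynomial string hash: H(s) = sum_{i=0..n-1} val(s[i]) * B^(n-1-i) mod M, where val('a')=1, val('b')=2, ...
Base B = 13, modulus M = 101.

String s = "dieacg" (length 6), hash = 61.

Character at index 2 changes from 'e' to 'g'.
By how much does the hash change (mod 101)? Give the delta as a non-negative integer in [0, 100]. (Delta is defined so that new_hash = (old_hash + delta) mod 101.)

Answer: 51

Derivation:
Delta formula: (val(new) - val(old)) * B^(n-1-k) mod M
  val('g') - val('e') = 7 - 5 = 2
  B^(n-1-k) = 13^3 mod 101 = 76
  Delta = 2 * 76 mod 101 = 51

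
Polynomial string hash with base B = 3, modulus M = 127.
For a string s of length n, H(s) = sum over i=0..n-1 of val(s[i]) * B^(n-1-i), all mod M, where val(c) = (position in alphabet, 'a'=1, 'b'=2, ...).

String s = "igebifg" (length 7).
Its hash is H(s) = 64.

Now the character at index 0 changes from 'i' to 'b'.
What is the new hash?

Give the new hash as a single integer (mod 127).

Answer: 41

Derivation:
val('i') = 9, val('b') = 2
Position k = 0, exponent = n-1-k = 6
B^6 mod M = 3^6 mod 127 = 94
Delta = (2 - 9) * 94 mod 127 = 104
New hash = (64 + 104) mod 127 = 41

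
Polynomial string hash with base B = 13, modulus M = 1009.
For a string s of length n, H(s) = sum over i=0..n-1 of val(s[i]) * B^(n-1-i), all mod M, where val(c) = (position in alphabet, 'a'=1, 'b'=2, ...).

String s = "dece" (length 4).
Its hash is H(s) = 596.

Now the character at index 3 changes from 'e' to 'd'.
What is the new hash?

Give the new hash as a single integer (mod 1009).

Answer: 595

Derivation:
val('e') = 5, val('d') = 4
Position k = 3, exponent = n-1-k = 0
B^0 mod M = 13^0 mod 1009 = 1
Delta = (4 - 5) * 1 mod 1009 = 1008
New hash = (596 + 1008) mod 1009 = 595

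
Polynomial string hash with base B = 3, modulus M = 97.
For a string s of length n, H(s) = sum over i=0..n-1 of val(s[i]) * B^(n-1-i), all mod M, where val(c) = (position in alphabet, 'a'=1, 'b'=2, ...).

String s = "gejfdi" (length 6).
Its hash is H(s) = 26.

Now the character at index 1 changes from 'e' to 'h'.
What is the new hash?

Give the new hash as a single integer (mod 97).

val('e') = 5, val('h') = 8
Position k = 1, exponent = n-1-k = 4
B^4 mod M = 3^4 mod 97 = 81
Delta = (8 - 5) * 81 mod 97 = 49
New hash = (26 + 49) mod 97 = 75

Answer: 75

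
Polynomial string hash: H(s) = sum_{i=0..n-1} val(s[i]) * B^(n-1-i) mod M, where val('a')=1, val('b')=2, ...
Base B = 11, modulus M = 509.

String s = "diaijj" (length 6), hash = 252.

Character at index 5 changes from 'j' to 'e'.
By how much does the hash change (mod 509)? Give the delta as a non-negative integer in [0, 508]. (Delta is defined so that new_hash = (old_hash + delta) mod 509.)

Delta formula: (val(new) - val(old)) * B^(n-1-k) mod M
  val('e') - val('j') = 5 - 10 = -5
  B^(n-1-k) = 11^0 mod 509 = 1
  Delta = -5 * 1 mod 509 = 504

Answer: 504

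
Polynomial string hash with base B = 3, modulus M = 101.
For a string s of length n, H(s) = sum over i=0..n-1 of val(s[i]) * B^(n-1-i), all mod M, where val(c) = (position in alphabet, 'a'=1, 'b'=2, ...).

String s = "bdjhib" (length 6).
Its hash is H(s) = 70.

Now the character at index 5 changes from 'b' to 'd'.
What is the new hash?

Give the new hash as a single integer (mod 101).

Answer: 72

Derivation:
val('b') = 2, val('d') = 4
Position k = 5, exponent = n-1-k = 0
B^0 mod M = 3^0 mod 101 = 1
Delta = (4 - 2) * 1 mod 101 = 2
New hash = (70 + 2) mod 101 = 72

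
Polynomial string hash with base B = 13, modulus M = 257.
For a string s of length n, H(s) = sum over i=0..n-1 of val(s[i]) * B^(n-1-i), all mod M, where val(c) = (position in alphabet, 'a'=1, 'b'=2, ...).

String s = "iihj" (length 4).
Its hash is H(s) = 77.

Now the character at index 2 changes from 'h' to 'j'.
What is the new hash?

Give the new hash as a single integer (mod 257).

val('h') = 8, val('j') = 10
Position k = 2, exponent = n-1-k = 1
B^1 mod M = 13^1 mod 257 = 13
Delta = (10 - 8) * 13 mod 257 = 26
New hash = (77 + 26) mod 257 = 103

Answer: 103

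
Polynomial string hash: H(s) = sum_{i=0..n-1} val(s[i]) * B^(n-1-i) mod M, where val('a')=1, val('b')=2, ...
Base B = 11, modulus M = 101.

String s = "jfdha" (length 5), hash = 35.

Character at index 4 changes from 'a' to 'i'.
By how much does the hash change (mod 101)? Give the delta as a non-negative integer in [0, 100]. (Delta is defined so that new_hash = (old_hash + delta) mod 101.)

Answer: 8

Derivation:
Delta formula: (val(new) - val(old)) * B^(n-1-k) mod M
  val('i') - val('a') = 9 - 1 = 8
  B^(n-1-k) = 11^0 mod 101 = 1
  Delta = 8 * 1 mod 101 = 8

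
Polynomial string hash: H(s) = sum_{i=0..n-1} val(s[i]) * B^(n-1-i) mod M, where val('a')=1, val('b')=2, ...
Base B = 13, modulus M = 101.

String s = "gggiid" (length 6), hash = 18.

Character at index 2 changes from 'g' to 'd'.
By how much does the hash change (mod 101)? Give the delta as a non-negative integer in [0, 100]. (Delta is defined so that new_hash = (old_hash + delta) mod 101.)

Answer: 75

Derivation:
Delta formula: (val(new) - val(old)) * B^(n-1-k) mod M
  val('d') - val('g') = 4 - 7 = -3
  B^(n-1-k) = 13^3 mod 101 = 76
  Delta = -3 * 76 mod 101 = 75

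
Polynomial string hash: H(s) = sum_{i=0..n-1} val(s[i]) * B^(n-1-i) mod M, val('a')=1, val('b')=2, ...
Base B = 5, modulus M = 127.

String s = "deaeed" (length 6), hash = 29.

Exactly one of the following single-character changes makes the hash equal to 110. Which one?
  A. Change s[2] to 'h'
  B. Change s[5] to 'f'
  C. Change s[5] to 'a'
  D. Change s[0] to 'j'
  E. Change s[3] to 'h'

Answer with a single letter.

Option A: s[2]='a'->'h', delta=(8-1)*5^3 mod 127 = 113, hash=29+113 mod 127 = 15
Option B: s[5]='d'->'f', delta=(6-4)*5^0 mod 127 = 2, hash=29+2 mod 127 = 31
Option C: s[5]='d'->'a', delta=(1-4)*5^0 mod 127 = 124, hash=29+124 mod 127 = 26
Option D: s[0]='d'->'j', delta=(10-4)*5^5 mod 127 = 81, hash=29+81 mod 127 = 110 <-- target
Option E: s[3]='e'->'h', delta=(8-5)*5^2 mod 127 = 75, hash=29+75 mod 127 = 104

Answer: D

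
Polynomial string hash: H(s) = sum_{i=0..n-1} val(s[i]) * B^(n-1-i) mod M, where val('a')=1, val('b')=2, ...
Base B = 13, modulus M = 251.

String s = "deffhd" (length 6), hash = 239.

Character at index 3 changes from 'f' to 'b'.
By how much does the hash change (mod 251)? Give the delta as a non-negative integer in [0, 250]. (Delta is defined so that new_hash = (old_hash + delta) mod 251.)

Answer: 77

Derivation:
Delta formula: (val(new) - val(old)) * B^(n-1-k) mod M
  val('b') - val('f') = 2 - 6 = -4
  B^(n-1-k) = 13^2 mod 251 = 169
  Delta = -4 * 169 mod 251 = 77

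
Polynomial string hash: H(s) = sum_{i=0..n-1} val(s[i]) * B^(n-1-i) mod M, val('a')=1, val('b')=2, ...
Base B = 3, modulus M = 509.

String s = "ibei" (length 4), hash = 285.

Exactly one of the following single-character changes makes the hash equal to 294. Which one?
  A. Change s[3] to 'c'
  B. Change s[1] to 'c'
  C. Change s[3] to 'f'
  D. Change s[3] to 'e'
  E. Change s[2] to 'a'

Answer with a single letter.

Option A: s[3]='i'->'c', delta=(3-9)*3^0 mod 509 = 503, hash=285+503 mod 509 = 279
Option B: s[1]='b'->'c', delta=(3-2)*3^2 mod 509 = 9, hash=285+9 mod 509 = 294 <-- target
Option C: s[3]='i'->'f', delta=(6-9)*3^0 mod 509 = 506, hash=285+506 mod 509 = 282
Option D: s[3]='i'->'e', delta=(5-9)*3^0 mod 509 = 505, hash=285+505 mod 509 = 281
Option E: s[2]='e'->'a', delta=(1-5)*3^1 mod 509 = 497, hash=285+497 mod 509 = 273

Answer: B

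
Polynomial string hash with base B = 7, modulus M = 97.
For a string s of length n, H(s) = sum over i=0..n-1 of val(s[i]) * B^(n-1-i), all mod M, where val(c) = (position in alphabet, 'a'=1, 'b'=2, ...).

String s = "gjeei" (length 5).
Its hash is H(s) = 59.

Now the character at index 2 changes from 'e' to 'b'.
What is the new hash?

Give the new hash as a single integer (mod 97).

Answer: 9

Derivation:
val('e') = 5, val('b') = 2
Position k = 2, exponent = n-1-k = 2
B^2 mod M = 7^2 mod 97 = 49
Delta = (2 - 5) * 49 mod 97 = 47
New hash = (59 + 47) mod 97 = 9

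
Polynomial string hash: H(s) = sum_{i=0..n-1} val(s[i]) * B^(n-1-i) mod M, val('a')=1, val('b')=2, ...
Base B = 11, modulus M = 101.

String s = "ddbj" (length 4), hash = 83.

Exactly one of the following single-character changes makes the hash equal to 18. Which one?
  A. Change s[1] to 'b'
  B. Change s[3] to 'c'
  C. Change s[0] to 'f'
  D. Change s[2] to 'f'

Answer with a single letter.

Option A: s[1]='d'->'b', delta=(2-4)*11^2 mod 101 = 61, hash=83+61 mod 101 = 43
Option B: s[3]='j'->'c', delta=(3-10)*11^0 mod 101 = 94, hash=83+94 mod 101 = 76
Option C: s[0]='d'->'f', delta=(6-4)*11^3 mod 101 = 36, hash=83+36 mod 101 = 18 <-- target
Option D: s[2]='b'->'f', delta=(6-2)*11^1 mod 101 = 44, hash=83+44 mod 101 = 26

Answer: C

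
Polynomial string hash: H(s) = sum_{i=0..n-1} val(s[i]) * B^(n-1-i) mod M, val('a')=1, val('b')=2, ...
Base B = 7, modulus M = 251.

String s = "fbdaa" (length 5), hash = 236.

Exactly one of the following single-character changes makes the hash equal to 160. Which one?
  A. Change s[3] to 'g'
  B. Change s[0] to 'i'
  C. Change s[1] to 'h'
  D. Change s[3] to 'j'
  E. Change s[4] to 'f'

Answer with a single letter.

Option A: s[3]='a'->'g', delta=(7-1)*7^1 mod 251 = 42, hash=236+42 mod 251 = 27
Option B: s[0]='f'->'i', delta=(9-6)*7^4 mod 251 = 175, hash=236+175 mod 251 = 160 <-- target
Option C: s[1]='b'->'h', delta=(8-2)*7^3 mod 251 = 50, hash=236+50 mod 251 = 35
Option D: s[3]='a'->'j', delta=(10-1)*7^1 mod 251 = 63, hash=236+63 mod 251 = 48
Option E: s[4]='a'->'f', delta=(6-1)*7^0 mod 251 = 5, hash=236+5 mod 251 = 241

Answer: B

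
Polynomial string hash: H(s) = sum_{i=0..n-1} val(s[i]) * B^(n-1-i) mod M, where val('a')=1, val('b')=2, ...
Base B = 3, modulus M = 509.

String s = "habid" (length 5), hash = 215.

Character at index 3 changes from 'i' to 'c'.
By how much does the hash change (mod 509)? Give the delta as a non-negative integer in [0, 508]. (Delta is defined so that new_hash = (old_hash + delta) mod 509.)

Answer: 491

Derivation:
Delta formula: (val(new) - val(old)) * B^(n-1-k) mod M
  val('c') - val('i') = 3 - 9 = -6
  B^(n-1-k) = 3^1 mod 509 = 3
  Delta = -6 * 3 mod 509 = 491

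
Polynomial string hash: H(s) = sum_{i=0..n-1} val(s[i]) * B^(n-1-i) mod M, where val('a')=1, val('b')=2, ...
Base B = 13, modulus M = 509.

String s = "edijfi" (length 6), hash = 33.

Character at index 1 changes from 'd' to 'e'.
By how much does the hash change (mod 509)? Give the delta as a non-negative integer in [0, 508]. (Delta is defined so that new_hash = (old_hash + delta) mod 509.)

Answer: 57

Derivation:
Delta formula: (val(new) - val(old)) * B^(n-1-k) mod M
  val('e') - val('d') = 5 - 4 = 1
  B^(n-1-k) = 13^4 mod 509 = 57
  Delta = 1 * 57 mod 509 = 57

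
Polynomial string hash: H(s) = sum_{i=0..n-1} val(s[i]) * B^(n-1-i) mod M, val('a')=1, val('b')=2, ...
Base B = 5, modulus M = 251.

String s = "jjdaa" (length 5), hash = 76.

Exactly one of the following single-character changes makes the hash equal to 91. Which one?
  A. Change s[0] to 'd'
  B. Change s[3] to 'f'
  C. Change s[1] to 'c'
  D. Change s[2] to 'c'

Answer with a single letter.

Option A: s[0]='j'->'d', delta=(4-10)*5^4 mod 251 = 15, hash=76+15 mod 251 = 91 <-- target
Option B: s[3]='a'->'f', delta=(6-1)*5^1 mod 251 = 25, hash=76+25 mod 251 = 101
Option C: s[1]='j'->'c', delta=(3-10)*5^3 mod 251 = 129, hash=76+129 mod 251 = 205
Option D: s[2]='d'->'c', delta=(3-4)*5^2 mod 251 = 226, hash=76+226 mod 251 = 51

Answer: A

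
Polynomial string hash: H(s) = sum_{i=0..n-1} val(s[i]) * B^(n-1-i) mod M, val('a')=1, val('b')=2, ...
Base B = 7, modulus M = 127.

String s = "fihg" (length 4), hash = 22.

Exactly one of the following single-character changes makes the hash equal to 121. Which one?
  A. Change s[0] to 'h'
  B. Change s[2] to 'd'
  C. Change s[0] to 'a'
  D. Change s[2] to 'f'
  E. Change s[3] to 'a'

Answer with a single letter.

Answer: B

Derivation:
Option A: s[0]='f'->'h', delta=(8-6)*7^3 mod 127 = 51, hash=22+51 mod 127 = 73
Option B: s[2]='h'->'d', delta=(4-8)*7^1 mod 127 = 99, hash=22+99 mod 127 = 121 <-- target
Option C: s[0]='f'->'a', delta=(1-6)*7^3 mod 127 = 63, hash=22+63 mod 127 = 85
Option D: s[2]='h'->'f', delta=(6-8)*7^1 mod 127 = 113, hash=22+113 mod 127 = 8
Option E: s[3]='g'->'a', delta=(1-7)*7^0 mod 127 = 121, hash=22+121 mod 127 = 16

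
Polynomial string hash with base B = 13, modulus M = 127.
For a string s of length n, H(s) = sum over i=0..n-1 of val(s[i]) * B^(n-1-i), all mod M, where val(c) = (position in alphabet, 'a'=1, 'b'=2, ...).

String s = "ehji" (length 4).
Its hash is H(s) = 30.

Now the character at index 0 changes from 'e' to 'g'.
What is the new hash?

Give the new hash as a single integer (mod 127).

Answer: 106

Derivation:
val('e') = 5, val('g') = 7
Position k = 0, exponent = n-1-k = 3
B^3 mod M = 13^3 mod 127 = 38
Delta = (7 - 5) * 38 mod 127 = 76
New hash = (30 + 76) mod 127 = 106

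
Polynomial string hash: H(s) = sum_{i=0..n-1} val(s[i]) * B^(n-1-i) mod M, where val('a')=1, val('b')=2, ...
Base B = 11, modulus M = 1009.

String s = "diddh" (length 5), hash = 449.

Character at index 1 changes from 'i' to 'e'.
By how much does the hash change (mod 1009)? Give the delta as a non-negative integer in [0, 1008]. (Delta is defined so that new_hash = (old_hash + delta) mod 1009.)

Answer: 730

Derivation:
Delta formula: (val(new) - val(old)) * B^(n-1-k) mod M
  val('e') - val('i') = 5 - 9 = -4
  B^(n-1-k) = 11^3 mod 1009 = 322
  Delta = -4 * 322 mod 1009 = 730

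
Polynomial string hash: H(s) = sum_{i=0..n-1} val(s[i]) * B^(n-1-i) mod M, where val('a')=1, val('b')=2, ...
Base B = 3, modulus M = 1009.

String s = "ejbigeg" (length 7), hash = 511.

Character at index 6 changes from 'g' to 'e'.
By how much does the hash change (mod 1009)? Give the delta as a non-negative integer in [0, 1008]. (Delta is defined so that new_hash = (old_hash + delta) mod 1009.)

Delta formula: (val(new) - val(old)) * B^(n-1-k) mod M
  val('e') - val('g') = 5 - 7 = -2
  B^(n-1-k) = 3^0 mod 1009 = 1
  Delta = -2 * 1 mod 1009 = 1007

Answer: 1007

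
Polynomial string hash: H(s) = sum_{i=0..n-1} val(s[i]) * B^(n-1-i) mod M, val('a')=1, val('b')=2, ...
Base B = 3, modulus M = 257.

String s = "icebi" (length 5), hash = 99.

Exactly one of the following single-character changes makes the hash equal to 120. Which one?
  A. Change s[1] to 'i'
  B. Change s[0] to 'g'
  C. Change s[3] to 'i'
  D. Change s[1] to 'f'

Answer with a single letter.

Answer: C

Derivation:
Option A: s[1]='c'->'i', delta=(9-3)*3^3 mod 257 = 162, hash=99+162 mod 257 = 4
Option B: s[0]='i'->'g', delta=(7-9)*3^4 mod 257 = 95, hash=99+95 mod 257 = 194
Option C: s[3]='b'->'i', delta=(9-2)*3^1 mod 257 = 21, hash=99+21 mod 257 = 120 <-- target
Option D: s[1]='c'->'f', delta=(6-3)*3^3 mod 257 = 81, hash=99+81 mod 257 = 180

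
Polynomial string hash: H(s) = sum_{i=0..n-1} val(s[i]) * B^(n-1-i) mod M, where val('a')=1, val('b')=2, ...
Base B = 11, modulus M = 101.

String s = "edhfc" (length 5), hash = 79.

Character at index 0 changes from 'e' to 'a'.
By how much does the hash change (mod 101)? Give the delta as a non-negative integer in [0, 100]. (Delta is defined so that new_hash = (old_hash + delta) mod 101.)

Delta formula: (val(new) - val(old)) * B^(n-1-k) mod M
  val('a') - val('e') = 1 - 5 = -4
  B^(n-1-k) = 11^4 mod 101 = 97
  Delta = -4 * 97 mod 101 = 16

Answer: 16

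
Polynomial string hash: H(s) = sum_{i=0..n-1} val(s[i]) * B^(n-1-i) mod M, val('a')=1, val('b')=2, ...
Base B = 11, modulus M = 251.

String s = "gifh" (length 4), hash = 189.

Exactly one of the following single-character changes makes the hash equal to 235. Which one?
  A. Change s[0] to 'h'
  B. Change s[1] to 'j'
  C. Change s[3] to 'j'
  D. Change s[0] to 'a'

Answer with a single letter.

Option A: s[0]='g'->'h', delta=(8-7)*11^3 mod 251 = 76, hash=189+76 mod 251 = 14
Option B: s[1]='i'->'j', delta=(10-9)*11^2 mod 251 = 121, hash=189+121 mod 251 = 59
Option C: s[3]='h'->'j', delta=(10-8)*11^0 mod 251 = 2, hash=189+2 mod 251 = 191
Option D: s[0]='g'->'a', delta=(1-7)*11^3 mod 251 = 46, hash=189+46 mod 251 = 235 <-- target

Answer: D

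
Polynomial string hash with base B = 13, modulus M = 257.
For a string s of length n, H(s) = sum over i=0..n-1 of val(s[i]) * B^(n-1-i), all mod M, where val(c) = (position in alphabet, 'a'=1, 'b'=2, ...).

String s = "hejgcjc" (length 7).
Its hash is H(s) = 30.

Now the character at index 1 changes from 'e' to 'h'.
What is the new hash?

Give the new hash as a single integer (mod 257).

val('e') = 5, val('h') = 8
Position k = 1, exponent = n-1-k = 5
B^5 mod M = 13^5 mod 257 = 185
Delta = (8 - 5) * 185 mod 257 = 41
New hash = (30 + 41) mod 257 = 71

Answer: 71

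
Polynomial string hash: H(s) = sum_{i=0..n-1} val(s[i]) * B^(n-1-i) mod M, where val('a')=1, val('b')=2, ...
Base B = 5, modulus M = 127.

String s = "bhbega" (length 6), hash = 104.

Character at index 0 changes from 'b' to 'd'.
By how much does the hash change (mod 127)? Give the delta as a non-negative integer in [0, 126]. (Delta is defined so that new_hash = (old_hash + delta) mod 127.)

Delta formula: (val(new) - val(old)) * B^(n-1-k) mod M
  val('d') - val('b') = 4 - 2 = 2
  B^(n-1-k) = 5^5 mod 127 = 77
  Delta = 2 * 77 mod 127 = 27

Answer: 27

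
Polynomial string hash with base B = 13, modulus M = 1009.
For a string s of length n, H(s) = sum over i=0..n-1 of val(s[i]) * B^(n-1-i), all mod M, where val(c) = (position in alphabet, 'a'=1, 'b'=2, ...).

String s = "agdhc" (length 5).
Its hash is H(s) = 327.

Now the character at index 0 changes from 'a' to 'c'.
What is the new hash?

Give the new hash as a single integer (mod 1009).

val('a') = 1, val('c') = 3
Position k = 0, exponent = n-1-k = 4
B^4 mod M = 13^4 mod 1009 = 309
Delta = (3 - 1) * 309 mod 1009 = 618
New hash = (327 + 618) mod 1009 = 945

Answer: 945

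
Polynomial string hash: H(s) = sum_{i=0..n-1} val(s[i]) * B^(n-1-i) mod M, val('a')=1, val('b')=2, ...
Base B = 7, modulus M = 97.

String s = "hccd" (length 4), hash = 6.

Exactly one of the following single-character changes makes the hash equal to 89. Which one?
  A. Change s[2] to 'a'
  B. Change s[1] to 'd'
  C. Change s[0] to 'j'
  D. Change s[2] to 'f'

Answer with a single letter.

Option A: s[2]='c'->'a', delta=(1-3)*7^1 mod 97 = 83, hash=6+83 mod 97 = 89 <-- target
Option B: s[1]='c'->'d', delta=(4-3)*7^2 mod 97 = 49, hash=6+49 mod 97 = 55
Option C: s[0]='h'->'j', delta=(10-8)*7^3 mod 97 = 7, hash=6+7 mod 97 = 13
Option D: s[2]='c'->'f', delta=(6-3)*7^1 mod 97 = 21, hash=6+21 mod 97 = 27

Answer: A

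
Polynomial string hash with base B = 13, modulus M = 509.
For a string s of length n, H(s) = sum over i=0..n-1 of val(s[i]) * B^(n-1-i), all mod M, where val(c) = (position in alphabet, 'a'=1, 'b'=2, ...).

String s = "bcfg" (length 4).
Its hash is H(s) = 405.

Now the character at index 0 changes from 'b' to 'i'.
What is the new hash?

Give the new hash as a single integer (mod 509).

val('b') = 2, val('i') = 9
Position k = 0, exponent = n-1-k = 3
B^3 mod M = 13^3 mod 509 = 161
Delta = (9 - 2) * 161 mod 509 = 109
New hash = (405 + 109) mod 509 = 5

Answer: 5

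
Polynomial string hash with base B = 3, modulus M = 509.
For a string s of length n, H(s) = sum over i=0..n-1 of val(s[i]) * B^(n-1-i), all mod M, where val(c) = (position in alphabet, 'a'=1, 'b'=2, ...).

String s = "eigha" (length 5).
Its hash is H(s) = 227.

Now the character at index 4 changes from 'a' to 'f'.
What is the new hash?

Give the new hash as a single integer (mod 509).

Answer: 232

Derivation:
val('a') = 1, val('f') = 6
Position k = 4, exponent = n-1-k = 0
B^0 mod M = 3^0 mod 509 = 1
Delta = (6 - 1) * 1 mod 509 = 5
New hash = (227 + 5) mod 509 = 232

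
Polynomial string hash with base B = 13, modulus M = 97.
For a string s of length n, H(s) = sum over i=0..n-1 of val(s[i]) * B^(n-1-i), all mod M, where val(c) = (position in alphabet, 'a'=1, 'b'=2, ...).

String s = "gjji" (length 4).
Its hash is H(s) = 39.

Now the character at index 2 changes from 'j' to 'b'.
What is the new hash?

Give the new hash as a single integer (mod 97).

Answer: 32

Derivation:
val('j') = 10, val('b') = 2
Position k = 2, exponent = n-1-k = 1
B^1 mod M = 13^1 mod 97 = 13
Delta = (2 - 10) * 13 mod 97 = 90
New hash = (39 + 90) mod 97 = 32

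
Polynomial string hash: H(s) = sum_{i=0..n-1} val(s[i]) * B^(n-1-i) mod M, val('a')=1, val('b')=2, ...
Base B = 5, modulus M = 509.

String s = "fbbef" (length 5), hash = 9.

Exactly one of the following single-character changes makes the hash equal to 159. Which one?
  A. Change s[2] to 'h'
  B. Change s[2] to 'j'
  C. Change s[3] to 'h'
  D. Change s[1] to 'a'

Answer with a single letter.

Option A: s[2]='b'->'h', delta=(8-2)*5^2 mod 509 = 150, hash=9+150 mod 509 = 159 <-- target
Option B: s[2]='b'->'j', delta=(10-2)*5^2 mod 509 = 200, hash=9+200 mod 509 = 209
Option C: s[3]='e'->'h', delta=(8-5)*5^1 mod 509 = 15, hash=9+15 mod 509 = 24
Option D: s[1]='b'->'a', delta=(1-2)*5^3 mod 509 = 384, hash=9+384 mod 509 = 393

Answer: A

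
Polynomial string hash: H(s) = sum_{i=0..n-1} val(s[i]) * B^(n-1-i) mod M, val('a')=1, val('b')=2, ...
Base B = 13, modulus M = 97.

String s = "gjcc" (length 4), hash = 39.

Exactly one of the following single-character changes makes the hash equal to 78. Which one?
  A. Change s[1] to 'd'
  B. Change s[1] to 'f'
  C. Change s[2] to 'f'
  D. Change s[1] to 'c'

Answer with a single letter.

Answer: C

Derivation:
Option A: s[1]='j'->'d', delta=(4-10)*13^2 mod 97 = 53, hash=39+53 mod 97 = 92
Option B: s[1]='j'->'f', delta=(6-10)*13^2 mod 97 = 3, hash=39+3 mod 97 = 42
Option C: s[2]='c'->'f', delta=(6-3)*13^1 mod 97 = 39, hash=39+39 mod 97 = 78 <-- target
Option D: s[1]='j'->'c', delta=(3-10)*13^2 mod 97 = 78, hash=39+78 mod 97 = 20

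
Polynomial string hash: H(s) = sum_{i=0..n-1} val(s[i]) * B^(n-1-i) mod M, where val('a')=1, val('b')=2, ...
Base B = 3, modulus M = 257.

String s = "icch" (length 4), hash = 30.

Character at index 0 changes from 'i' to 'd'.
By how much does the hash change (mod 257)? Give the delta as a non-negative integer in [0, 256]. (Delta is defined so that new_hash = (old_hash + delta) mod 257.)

Answer: 122

Derivation:
Delta formula: (val(new) - val(old)) * B^(n-1-k) mod M
  val('d') - val('i') = 4 - 9 = -5
  B^(n-1-k) = 3^3 mod 257 = 27
  Delta = -5 * 27 mod 257 = 122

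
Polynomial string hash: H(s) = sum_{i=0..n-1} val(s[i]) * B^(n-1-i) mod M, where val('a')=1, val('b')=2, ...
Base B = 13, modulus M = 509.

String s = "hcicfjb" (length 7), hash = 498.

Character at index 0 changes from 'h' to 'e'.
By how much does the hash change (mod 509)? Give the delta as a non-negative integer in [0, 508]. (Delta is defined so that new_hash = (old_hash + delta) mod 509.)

Answer: 114

Derivation:
Delta formula: (val(new) - val(old)) * B^(n-1-k) mod M
  val('e') - val('h') = 5 - 8 = -3
  B^(n-1-k) = 13^6 mod 509 = 471
  Delta = -3 * 471 mod 509 = 114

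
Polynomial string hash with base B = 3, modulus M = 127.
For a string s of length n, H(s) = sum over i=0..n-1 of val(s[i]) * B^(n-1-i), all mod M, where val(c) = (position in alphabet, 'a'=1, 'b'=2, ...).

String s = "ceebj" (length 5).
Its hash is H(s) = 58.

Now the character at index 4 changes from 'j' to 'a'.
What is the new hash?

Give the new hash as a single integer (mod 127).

Answer: 49

Derivation:
val('j') = 10, val('a') = 1
Position k = 4, exponent = n-1-k = 0
B^0 mod M = 3^0 mod 127 = 1
Delta = (1 - 10) * 1 mod 127 = 118
New hash = (58 + 118) mod 127 = 49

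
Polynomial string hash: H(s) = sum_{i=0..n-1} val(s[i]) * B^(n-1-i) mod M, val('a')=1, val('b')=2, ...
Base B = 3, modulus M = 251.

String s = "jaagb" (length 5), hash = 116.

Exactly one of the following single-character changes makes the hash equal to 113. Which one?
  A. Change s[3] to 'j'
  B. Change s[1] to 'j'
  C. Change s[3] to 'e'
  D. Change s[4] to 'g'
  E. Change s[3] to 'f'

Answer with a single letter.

Option A: s[3]='g'->'j', delta=(10-7)*3^1 mod 251 = 9, hash=116+9 mod 251 = 125
Option B: s[1]='a'->'j', delta=(10-1)*3^3 mod 251 = 243, hash=116+243 mod 251 = 108
Option C: s[3]='g'->'e', delta=(5-7)*3^1 mod 251 = 245, hash=116+245 mod 251 = 110
Option D: s[4]='b'->'g', delta=(7-2)*3^0 mod 251 = 5, hash=116+5 mod 251 = 121
Option E: s[3]='g'->'f', delta=(6-7)*3^1 mod 251 = 248, hash=116+248 mod 251 = 113 <-- target

Answer: E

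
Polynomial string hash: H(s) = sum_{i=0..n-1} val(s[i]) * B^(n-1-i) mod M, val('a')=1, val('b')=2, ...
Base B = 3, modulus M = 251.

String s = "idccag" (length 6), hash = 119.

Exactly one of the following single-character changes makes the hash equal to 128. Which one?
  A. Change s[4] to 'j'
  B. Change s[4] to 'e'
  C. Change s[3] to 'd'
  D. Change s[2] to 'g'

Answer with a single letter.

Option A: s[4]='a'->'j', delta=(10-1)*3^1 mod 251 = 27, hash=119+27 mod 251 = 146
Option B: s[4]='a'->'e', delta=(5-1)*3^1 mod 251 = 12, hash=119+12 mod 251 = 131
Option C: s[3]='c'->'d', delta=(4-3)*3^2 mod 251 = 9, hash=119+9 mod 251 = 128 <-- target
Option D: s[2]='c'->'g', delta=(7-3)*3^3 mod 251 = 108, hash=119+108 mod 251 = 227

Answer: C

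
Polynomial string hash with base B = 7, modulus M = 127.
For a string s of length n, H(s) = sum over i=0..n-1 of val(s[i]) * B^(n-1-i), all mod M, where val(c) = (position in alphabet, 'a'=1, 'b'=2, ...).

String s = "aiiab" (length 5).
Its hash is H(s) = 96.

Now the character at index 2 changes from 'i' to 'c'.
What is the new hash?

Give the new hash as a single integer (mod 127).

val('i') = 9, val('c') = 3
Position k = 2, exponent = n-1-k = 2
B^2 mod M = 7^2 mod 127 = 49
Delta = (3 - 9) * 49 mod 127 = 87
New hash = (96 + 87) mod 127 = 56

Answer: 56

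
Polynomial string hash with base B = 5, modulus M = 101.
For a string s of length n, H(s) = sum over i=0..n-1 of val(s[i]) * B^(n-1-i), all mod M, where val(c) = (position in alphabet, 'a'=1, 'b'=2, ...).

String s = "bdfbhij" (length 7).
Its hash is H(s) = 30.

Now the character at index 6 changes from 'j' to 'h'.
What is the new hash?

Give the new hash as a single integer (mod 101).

Answer: 28

Derivation:
val('j') = 10, val('h') = 8
Position k = 6, exponent = n-1-k = 0
B^0 mod M = 5^0 mod 101 = 1
Delta = (8 - 10) * 1 mod 101 = 99
New hash = (30 + 99) mod 101 = 28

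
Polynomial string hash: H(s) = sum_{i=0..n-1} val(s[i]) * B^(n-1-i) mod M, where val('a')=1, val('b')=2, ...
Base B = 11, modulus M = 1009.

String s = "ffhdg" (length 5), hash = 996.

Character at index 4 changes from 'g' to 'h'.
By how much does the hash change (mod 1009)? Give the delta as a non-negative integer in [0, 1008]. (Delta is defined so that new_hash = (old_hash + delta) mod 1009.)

Answer: 1

Derivation:
Delta formula: (val(new) - val(old)) * B^(n-1-k) mod M
  val('h') - val('g') = 8 - 7 = 1
  B^(n-1-k) = 11^0 mod 1009 = 1
  Delta = 1 * 1 mod 1009 = 1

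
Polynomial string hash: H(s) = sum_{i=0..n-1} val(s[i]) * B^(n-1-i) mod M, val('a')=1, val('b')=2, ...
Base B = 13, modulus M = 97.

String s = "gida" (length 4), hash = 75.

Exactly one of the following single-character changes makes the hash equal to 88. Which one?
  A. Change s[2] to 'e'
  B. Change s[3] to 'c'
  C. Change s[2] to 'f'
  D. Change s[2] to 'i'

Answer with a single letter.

Answer: A

Derivation:
Option A: s[2]='d'->'e', delta=(5-4)*13^1 mod 97 = 13, hash=75+13 mod 97 = 88 <-- target
Option B: s[3]='a'->'c', delta=(3-1)*13^0 mod 97 = 2, hash=75+2 mod 97 = 77
Option C: s[2]='d'->'f', delta=(6-4)*13^1 mod 97 = 26, hash=75+26 mod 97 = 4
Option D: s[2]='d'->'i', delta=(9-4)*13^1 mod 97 = 65, hash=75+65 mod 97 = 43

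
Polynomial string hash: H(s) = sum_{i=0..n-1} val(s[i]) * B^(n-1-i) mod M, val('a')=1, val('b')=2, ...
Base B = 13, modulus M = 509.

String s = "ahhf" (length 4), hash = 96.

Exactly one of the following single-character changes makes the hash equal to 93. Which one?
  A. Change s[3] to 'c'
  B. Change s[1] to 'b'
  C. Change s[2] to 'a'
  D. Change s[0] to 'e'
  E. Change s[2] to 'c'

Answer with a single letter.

Option A: s[3]='f'->'c', delta=(3-6)*13^0 mod 509 = 506, hash=96+506 mod 509 = 93 <-- target
Option B: s[1]='h'->'b', delta=(2-8)*13^2 mod 509 = 4, hash=96+4 mod 509 = 100
Option C: s[2]='h'->'a', delta=(1-8)*13^1 mod 509 = 418, hash=96+418 mod 509 = 5
Option D: s[0]='a'->'e', delta=(5-1)*13^3 mod 509 = 135, hash=96+135 mod 509 = 231
Option E: s[2]='h'->'c', delta=(3-8)*13^1 mod 509 = 444, hash=96+444 mod 509 = 31

Answer: A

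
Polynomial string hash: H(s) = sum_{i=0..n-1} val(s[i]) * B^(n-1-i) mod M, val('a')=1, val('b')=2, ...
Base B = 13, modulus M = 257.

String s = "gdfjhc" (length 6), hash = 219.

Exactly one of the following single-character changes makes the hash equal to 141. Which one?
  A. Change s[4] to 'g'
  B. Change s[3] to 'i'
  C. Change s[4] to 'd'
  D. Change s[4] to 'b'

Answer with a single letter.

Option A: s[4]='h'->'g', delta=(7-8)*13^1 mod 257 = 244, hash=219+244 mod 257 = 206
Option B: s[3]='j'->'i', delta=(9-10)*13^2 mod 257 = 88, hash=219+88 mod 257 = 50
Option C: s[4]='h'->'d', delta=(4-8)*13^1 mod 257 = 205, hash=219+205 mod 257 = 167
Option D: s[4]='h'->'b', delta=(2-8)*13^1 mod 257 = 179, hash=219+179 mod 257 = 141 <-- target

Answer: D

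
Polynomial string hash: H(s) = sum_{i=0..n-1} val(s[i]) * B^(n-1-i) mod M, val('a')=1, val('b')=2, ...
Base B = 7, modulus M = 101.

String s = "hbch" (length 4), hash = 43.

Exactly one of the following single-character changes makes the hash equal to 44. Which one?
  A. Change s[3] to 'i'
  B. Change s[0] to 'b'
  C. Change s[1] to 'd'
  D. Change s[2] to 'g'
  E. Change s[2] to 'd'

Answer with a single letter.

Option A: s[3]='h'->'i', delta=(9-8)*7^0 mod 101 = 1, hash=43+1 mod 101 = 44 <-- target
Option B: s[0]='h'->'b', delta=(2-8)*7^3 mod 101 = 63, hash=43+63 mod 101 = 5
Option C: s[1]='b'->'d', delta=(4-2)*7^2 mod 101 = 98, hash=43+98 mod 101 = 40
Option D: s[2]='c'->'g', delta=(7-3)*7^1 mod 101 = 28, hash=43+28 mod 101 = 71
Option E: s[2]='c'->'d', delta=(4-3)*7^1 mod 101 = 7, hash=43+7 mod 101 = 50

Answer: A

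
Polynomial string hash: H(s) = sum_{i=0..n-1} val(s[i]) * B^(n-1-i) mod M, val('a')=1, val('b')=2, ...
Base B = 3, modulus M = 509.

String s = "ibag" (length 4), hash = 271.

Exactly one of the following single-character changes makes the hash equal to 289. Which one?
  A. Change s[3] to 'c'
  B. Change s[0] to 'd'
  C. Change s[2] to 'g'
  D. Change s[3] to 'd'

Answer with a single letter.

Option A: s[3]='g'->'c', delta=(3-7)*3^0 mod 509 = 505, hash=271+505 mod 509 = 267
Option B: s[0]='i'->'d', delta=(4-9)*3^3 mod 509 = 374, hash=271+374 mod 509 = 136
Option C: s[2]='a'->'g', delta=(7-1)*3^1 mod 509 = 18, hash=271+18 mod 509 = 289 <-- target
Option D: s[3]='g'->'d', delta=(4-7)*3^0 mod 509 = 506, hash=271+506 mod 509 = 268

Answer: C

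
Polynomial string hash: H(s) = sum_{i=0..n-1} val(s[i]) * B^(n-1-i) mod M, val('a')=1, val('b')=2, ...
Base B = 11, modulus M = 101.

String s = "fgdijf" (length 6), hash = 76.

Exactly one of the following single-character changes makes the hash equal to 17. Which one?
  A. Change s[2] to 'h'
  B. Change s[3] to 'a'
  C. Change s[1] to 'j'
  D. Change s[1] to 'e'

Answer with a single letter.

Answer: B

Derivation:
Option A: s[2]='d'->'h', delta=(8-4)*11^3 mod 101 = 72, hash=76+72 mod 101 = 47
Option B: s[3]='i'->'a', delta=(1-9)*11^2 mod 101 = 42, hash=76+42 mod 101 = 17 <-- target
Option C: s[1]='g'->'j', delta=(10-7)*11^4 mod 101 = 89, hash=76+89 mod 101 = 64
Option D: s[1]='g'->'e', delta=(5-7)*11^4 mod 101 = 8, hash=76+8 mod 101 = 84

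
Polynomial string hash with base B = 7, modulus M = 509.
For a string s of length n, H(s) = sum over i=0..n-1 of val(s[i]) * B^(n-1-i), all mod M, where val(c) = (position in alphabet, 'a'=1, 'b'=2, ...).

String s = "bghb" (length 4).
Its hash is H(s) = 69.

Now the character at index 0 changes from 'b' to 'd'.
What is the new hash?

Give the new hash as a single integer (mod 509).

Answer: 246

Derivation:
val('b') = 2, val('d') = 4
Position k = 0, exponent = n-1-k = 3
B^3 mod M = 7^3 mod 509 = 343
Delta = (4 - 2) * 343 mod 509 = 177
New hash = (69 + 177) mod 509 = 246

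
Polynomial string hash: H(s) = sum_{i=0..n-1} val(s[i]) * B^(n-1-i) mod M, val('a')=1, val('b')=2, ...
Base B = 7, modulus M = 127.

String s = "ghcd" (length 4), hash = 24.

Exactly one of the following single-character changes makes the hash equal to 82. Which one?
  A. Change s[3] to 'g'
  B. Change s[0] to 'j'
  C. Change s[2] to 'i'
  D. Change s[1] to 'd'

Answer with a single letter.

Answer: D

Derivation:
Option A: s[3]='d'->'g', delta=(7-4)*7^0 mod 127 = 3, hash=24+3 mod 127 = 27
Option B: s[0]='g'->'j', delta=(10-7)*7^3 mod 127 = 13, hash=24+13 mod 127 = 37
Option C: s[2]='c'->'i', delta=(9-3)*7^1 mod 127 = 42, hash=24+42 mod 127 = 66
Option D: s[1]='h'->'d', delta=(4-8)*7^2 mod 127 = 58, hash=24+58 mod 127 = 82 <-- target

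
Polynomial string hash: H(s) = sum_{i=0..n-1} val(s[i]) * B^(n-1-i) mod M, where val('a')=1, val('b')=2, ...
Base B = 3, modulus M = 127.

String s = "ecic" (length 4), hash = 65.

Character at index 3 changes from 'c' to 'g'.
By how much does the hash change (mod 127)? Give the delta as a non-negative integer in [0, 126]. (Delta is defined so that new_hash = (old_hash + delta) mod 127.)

Answer: 4

Derivation:
Delta formula: (val(new) - val(old)) * B^(n-1-k) mod M
  val('g') - val('c') = 7 - 3 = 4
  B^(n-1-k) = 3^0 mod 127 = 1
  Delta = 4 * 1 mod 127 = 4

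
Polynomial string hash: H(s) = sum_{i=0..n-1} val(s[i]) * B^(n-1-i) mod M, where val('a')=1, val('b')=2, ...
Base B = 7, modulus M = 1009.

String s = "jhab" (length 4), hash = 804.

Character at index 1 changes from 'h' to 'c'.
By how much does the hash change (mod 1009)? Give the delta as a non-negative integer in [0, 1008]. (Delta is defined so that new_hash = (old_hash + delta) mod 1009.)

Delta formula: (val(new) - val(old)) * B^(n-1-k) mod M
  val('c') - val('h') = 3 - 8 = -5
  B^(n-1-k) = 7^2 mod 1009 = 49
  Delta = -5 * 49 mod 1009 = 764

Answer: 764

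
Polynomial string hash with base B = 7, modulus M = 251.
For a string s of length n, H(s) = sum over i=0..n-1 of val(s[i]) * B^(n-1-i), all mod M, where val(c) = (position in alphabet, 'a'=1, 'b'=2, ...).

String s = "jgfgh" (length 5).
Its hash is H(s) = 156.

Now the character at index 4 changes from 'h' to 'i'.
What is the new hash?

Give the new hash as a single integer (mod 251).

Answer: 157

Derivation:
val('h') = 8, val('i') = 9
Position k = 4, exponent = n-1-k = 0
B^0 mod M = 7^0 mod 251 = 1
Delta = (9 - 8) * 1 mod 251 = 1
New hash = (156 + 1) mod 251 = 157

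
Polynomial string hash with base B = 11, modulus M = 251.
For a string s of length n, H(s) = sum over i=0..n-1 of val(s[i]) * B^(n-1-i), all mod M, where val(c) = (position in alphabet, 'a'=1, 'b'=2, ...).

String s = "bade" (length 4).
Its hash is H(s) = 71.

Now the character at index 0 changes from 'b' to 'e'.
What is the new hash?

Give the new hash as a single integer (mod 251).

Answer: 48

Derivation:
val('b') = 2, val('e') = 5
Position k = 0, exponent = n-1-k = 3
B^3 mod M = 11^3 mod 251 = 76
Delta = (5 - 2) * 76 mod 251 = 228
New hash = (71 + 228) mod 251 = 48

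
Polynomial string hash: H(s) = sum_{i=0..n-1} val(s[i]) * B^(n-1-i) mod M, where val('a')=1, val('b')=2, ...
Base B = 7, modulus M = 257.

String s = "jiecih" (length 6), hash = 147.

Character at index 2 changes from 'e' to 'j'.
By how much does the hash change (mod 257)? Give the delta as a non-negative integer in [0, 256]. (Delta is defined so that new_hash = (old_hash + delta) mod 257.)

Answer: 173

Derivation:
Delta formula: (val(new) - val(old)) * B^(n-1-k) mod M
  val('j') - val('e') = 10 - 5 = 5
  B^(n-1-k) = 7^3 mod 257 = 86
  Delta = 5 * 86 mod 257 = 173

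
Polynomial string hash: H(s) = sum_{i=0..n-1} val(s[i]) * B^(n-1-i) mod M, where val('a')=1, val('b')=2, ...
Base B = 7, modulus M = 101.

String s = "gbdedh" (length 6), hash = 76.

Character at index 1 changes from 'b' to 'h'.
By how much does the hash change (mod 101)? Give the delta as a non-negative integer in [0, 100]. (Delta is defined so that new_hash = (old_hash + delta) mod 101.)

Answer: 64

Derivation:
Delta formula: (val(new) - val(old)) * B^(n-1-k) mod M
  val('h') - val('b') = 8 - 2 = 6
  B^(n-1-k) = 7^4 mod 101 = 78
  Delta = 6 * 78 mod 101 = 64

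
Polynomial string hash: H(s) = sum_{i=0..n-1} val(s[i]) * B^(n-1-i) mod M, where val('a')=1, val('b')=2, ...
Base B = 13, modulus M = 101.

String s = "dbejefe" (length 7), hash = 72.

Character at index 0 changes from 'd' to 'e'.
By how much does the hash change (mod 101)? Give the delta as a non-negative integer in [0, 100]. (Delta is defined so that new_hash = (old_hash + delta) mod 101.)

Answer: 19

Derivation:
Delta formula: (val(new) - val(old)) * B^(n-1-k) mod M
  val('e') - val('d') = 5 - 4 = 1
  B^(n-1-k) = 13^6 mod 101 = 19
  Delta = 1 * 19 mod 101 = 19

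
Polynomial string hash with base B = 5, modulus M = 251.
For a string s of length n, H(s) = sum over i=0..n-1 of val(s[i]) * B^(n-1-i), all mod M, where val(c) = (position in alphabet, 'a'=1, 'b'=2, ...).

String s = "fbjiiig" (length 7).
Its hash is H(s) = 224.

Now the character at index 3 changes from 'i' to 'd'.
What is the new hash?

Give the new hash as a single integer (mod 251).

val('i') = 9, val('d') = 4
Position k = 3, exponent = n-1-k = 3
B^3 mod M = 5^3 mod 251 = 125
Delta = (4 - 9) * 125 mod 251 = 128
New hash = (224 + 128) mod 251 = 101

Answer: 101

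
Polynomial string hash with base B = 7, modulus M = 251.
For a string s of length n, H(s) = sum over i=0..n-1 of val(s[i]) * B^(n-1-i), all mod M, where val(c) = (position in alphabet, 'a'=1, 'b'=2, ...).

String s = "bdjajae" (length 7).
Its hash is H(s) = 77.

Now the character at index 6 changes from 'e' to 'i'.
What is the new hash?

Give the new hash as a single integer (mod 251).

Answer: 81

Derivation:
val('e') = 5, val('i') = 9
Position k = 6, exponent = n-1-k = 0
B^0 mod M = 7^0 mod 251 = 1
Delta = (9 - 5) * 1 mod 251 = 4
New hash = (77 + 4) mod 251 = 81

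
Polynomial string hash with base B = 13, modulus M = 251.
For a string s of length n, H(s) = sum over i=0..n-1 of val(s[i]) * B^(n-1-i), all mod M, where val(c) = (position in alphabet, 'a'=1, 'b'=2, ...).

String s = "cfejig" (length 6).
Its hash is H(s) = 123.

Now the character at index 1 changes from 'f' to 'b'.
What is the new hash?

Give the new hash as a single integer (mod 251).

val('f') = 6, val('b') = 2
Position k = 1, exponent = n-1-k = 4
B^4 mod M = 13^4 mod 251 = 198
Delta = (2 - 6) * 198 mod 251 = 212
New hash = (123 + 212) mod 251 = 84

Answer: 84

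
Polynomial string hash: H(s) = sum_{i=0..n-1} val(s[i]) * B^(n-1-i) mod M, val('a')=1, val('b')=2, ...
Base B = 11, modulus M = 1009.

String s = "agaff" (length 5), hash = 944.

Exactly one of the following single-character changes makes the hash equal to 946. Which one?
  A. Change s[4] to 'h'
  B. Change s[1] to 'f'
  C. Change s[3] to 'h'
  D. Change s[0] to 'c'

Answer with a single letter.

Option A: s[4]='f'->'h', delta=(8-6)*11^0 mod 1009 = 2, hash=944+2 mod 1009 = 946 <-- target
Option B: s[1]='g'->'f', delta=(6-7)*11^3 mod 1009 = 687, hash=944+687 mod 1009 = 622
Option C: s[3]='f'->'h', delta=(8-6)*11^1 mod 1009 = 22, hash=944+22 mod 1009 = 966
Option D: s[0]='a'->'c', delta=(3-1)*11^4 mod 1009 = 21, hash=944+21 mod 1009 = 965

Answer: A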